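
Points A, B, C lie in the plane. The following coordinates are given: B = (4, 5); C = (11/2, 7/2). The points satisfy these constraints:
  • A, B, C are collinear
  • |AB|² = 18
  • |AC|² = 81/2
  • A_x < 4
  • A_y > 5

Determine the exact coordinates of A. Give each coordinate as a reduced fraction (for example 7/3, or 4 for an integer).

1. A_x = 1  [[A, B, C are collinear ⇒ 3/2x+3/2y-27/2=0] ∩ [|A−(4, 5)|²=18]]
2. A_y = 8  [[A, B, C are collinear ⇒ 3/2x+3/2y-27/2=0] ∩ [|A−(4, 5)|²=18]]
   so A = (1, 8)

A = (1, 8)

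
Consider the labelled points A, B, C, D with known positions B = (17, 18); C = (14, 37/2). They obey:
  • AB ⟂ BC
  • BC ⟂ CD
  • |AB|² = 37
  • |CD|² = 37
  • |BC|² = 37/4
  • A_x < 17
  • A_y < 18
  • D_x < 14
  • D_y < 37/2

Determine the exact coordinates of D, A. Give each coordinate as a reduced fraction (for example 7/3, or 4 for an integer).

1. D_x = 13  [[BC ⟂ CD ⇒ -3x+1/2y+131/4=0] ∩ [|D−(14, 37/2)|²=37]]
2. D_y = 25/2  [[BC ⟂ CD ⇒ -3x+1/2y+131/4=0] ∩ [|D−(14, 37/2)|²=37]]
   so D = (13, 25/2)
3. A_x = 16  [[AB ⟂ BC ⇒ 3x-1/2y-42=0] ∩ [|A−(17, 18)|²=37]]
4. A_y = 12  [[AB ⟂ BC ⇒ 3x-1/2y-42=0] ∩ [|A−(17, 18)|²=37]]
   so A = (16, 12)

D = (13, 25/2)
A = (16, 12)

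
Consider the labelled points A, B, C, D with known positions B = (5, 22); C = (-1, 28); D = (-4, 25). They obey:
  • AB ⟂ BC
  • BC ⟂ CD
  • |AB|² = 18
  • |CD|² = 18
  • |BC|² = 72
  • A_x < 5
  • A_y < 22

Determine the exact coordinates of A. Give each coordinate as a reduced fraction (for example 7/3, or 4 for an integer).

1. A_x = 2  [[AB ⟂ BC ⇒ 6x-6y+102=0] ∩ [|A−(5, 22)|²=18]]
2. A_y = 19  [[AB ⟂ BC ⇒ 6x-6y+102=0] ∩ [|A−(5, 22)|²=18]]
   so A = (2, 19)

A = (2, 19)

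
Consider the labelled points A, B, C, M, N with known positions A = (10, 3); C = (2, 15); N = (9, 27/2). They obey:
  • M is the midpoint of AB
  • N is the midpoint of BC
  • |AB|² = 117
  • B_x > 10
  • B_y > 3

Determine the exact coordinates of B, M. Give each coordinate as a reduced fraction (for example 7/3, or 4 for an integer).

B = (16, 12)
M = (13, 15/2)

1. B_x = 16  [B = 2·N−C = 2·(9, 27/2)−(2, 15)]
2. B_y = 12  [B = 2·N−C = 2·(9, 27/2)−(2, 15)]
   so B = (16, 12)
3. M_x = 13  [2·M = A+B = (10, 3)+(16, 12)]
4. M_y = 15/2  [2·M = A+B = (10, 3)+(16, 12)]
   so M = (13, 15/2)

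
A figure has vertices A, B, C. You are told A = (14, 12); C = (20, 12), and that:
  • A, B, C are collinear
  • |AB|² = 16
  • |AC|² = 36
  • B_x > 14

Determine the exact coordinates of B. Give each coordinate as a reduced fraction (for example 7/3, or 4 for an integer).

B = (18, 12)

1. B_x = 18  [[A, B, C are collinear ⇒ -6y+72=0] ∩ [|B−(14, 12)|²=16]]
2. B_y = 12  [[A, B, C are collinear ⇒ -6y+72=0] ∩ [|B−(14, 12)|²=16]]
   so B = (18, 12)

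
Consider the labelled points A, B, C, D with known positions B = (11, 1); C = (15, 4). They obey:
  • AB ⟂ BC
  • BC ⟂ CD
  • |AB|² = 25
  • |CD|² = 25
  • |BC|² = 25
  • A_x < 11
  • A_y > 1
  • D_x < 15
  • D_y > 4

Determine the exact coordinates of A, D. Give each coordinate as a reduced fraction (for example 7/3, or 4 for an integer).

1. A_x = 8  [[AB ⟂ BC ⇒ -4x-3y+47=0] ∩ [|A−(11, 1)|²=25]]
2. A_y = 5  [[AB ⟂ BC ⇒ -4x-3y+47=0] ∩ [|A−(11, 1)|²=25]]
   so A = (8, 5)
3. D_x = 12  [[BC ⟂ CD ⇒ 4x+3y-72=0] ∩ [|D−(15, 4)|²=25]]
4. D_y = 8  [[BC ⟂ CD ⇒ 4x+3y-72=0] ∩ [|D−(15, 4)|²=25]]
   so D = (12, 8)

A = (8, 5)
D = (12, 8)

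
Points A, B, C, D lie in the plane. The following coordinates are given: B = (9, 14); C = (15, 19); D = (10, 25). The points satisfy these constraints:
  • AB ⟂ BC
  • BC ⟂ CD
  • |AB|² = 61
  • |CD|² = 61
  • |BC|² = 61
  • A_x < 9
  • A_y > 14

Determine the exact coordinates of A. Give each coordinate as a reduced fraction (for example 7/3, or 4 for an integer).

1. A_x = 4  [[AB ⟂ BC ⇒ -6x-5y+124=0] ∩ [|A−(9, 14)|²=61]]
2. A_y = 20  [[AB ⟂ BC ⇒ -6x-5y+124=0] ∩ [|A−(9, 14)|²=61]]
   so A = (4, 20)

A = (4, 20)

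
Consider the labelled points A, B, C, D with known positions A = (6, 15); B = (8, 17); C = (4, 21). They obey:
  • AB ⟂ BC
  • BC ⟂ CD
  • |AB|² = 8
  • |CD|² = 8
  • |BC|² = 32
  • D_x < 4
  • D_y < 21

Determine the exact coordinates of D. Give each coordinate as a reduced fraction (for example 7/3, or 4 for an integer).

D = (2, 19)

1. D_x = 2  [[BC ⟂ CD ⇒ -4x+4y-68=0] ∩ [|D−(4, 21)|²=8]]
2. D_y = 19  [[BC ⟂ CD ⇒ -4x+4y-68=0] ∩ [|D−(4, 21)|²=8]]
   so D = (2, 19)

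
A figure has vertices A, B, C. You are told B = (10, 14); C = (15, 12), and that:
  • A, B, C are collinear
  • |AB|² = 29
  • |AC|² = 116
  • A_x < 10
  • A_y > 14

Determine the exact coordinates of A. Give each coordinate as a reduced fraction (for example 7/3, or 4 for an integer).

1. A_x = 5  [[A, B, C are collinear ⇒ 2x+5y-90=0] ∩ [|A−(10, 14)|²=29]]
2. A_y = 16  [[A, B, C are collinear ⇒ 2x+5y-90=0] ∩ [|A−(10, 14)|²=29]]
   so A = (5, 16)

A = (5, 16)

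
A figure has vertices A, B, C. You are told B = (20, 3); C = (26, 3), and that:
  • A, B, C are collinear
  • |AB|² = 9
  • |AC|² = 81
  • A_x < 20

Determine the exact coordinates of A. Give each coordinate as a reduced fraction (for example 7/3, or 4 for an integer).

1. A_x = 17  [[A, B, C are collinear ⇒ 6y-18=0] ∩ [|A−(20, 3)|²=9]]
2. A_y = 3  [[A, B, C are collinear ⇒ 6y-18=0] ∩ [|A−(20, 3)|²=9]]
   so A = (17, 3)

A = (17, 3)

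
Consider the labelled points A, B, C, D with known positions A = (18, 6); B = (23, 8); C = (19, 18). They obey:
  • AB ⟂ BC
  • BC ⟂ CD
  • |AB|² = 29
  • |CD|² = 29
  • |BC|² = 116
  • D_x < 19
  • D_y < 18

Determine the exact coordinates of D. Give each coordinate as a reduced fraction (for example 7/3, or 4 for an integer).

1. D_x = 14  [[BC ⟂ CD ⇒ -4x+10y-104=0] ∩ [|D−(19, 18)|²=29]]
2. D_y = 16  [[BC ⟂ CD ⇒ -4x+10y-104=0] ∩ [|D−(19, 18)|²=29]]
   so D = (14, 16)

D = (14, 16)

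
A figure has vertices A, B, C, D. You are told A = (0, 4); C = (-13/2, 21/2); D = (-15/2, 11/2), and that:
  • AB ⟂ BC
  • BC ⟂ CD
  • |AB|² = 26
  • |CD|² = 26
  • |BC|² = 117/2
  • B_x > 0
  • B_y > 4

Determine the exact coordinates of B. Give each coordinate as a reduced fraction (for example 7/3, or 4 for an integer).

B = (1, 9)

1. B_x = 1  [[BC ⟂ CD ⇒ 1x+5y-46=0] ∩ [|B−(0, 4)|²=26]]
2. B_y = 9  [[BC ⟂ CD ⇒ 1x+5y-46=0] ∩ [|B−(0, 4)|²=26]]
   so B = (1, 9)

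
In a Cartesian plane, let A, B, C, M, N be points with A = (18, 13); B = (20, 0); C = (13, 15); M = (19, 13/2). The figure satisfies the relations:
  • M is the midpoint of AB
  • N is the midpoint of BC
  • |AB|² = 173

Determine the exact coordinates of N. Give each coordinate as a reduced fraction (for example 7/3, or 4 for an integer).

N = (33/2, 15/2)

1. N_x = 33/2  [2·N = B+C = (20, 0)+(13, 15)]
2. N_y = 15/2  [2·N = B+C = (20, 0)+(13, 15)]
   so N = (33/2, 15/2)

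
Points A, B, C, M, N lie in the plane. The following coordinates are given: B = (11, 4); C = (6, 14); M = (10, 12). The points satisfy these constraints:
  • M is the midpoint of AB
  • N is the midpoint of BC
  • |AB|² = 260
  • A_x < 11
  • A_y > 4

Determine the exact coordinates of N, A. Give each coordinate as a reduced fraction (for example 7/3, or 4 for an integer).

1. A_x = 9  [A = 2·M−B = 2·(10, 12)−(11, 4)]
2. A_y = 20  [A = 2·M−B = 2·(10, 12)−(11, 4)]
   so A = (9, 20)
3. N_x = 17/2  [2·N = B+C = (11, 4)+(6, 14)]
4. N_y = 9  [2·N = B+C = (11, 4)+(6, 14)]
   so N = (17/2, 9)

N = (17/2, 9)
A = (9, 20)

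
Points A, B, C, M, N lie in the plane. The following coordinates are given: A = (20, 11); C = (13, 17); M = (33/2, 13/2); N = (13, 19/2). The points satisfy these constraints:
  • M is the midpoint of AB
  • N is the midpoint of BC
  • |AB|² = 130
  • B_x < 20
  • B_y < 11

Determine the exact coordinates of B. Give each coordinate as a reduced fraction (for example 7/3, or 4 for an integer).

B = (13, 2)

1. B_x = 13  [B = 2·M−A = 2·(33/2, 13/2)−(20, 11)]
2. B_y = 2  [B = 2·M−A = 2·(33/2, 13/2)−(20, 11)]
   so B = (13, 2)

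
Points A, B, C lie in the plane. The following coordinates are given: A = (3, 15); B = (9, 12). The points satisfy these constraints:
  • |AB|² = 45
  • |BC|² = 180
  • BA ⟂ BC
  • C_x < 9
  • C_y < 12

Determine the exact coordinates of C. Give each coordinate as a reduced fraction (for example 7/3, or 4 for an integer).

1. C_x = 3  [[BA ⟂ BC ⇒ -6x+3y+18=0] ∩ [|C−(9, 12)|²=180]]
2. C_y = 0  [[BA ⟂ BC ⇒ -6x+3y+18=0] ∩ [|C−(9, 12)|²=180]]
   so C = (3, 0)

C = (3, 0)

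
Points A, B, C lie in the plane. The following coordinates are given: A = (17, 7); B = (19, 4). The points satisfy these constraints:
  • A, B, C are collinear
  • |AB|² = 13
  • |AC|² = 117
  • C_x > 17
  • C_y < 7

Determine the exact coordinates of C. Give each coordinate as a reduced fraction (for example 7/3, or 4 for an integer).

C = (23, -2)

1. C_x = 23  [[A, B, C are collinear ⇒ 3x+2y-65=0] ∩ [|C−(17, 7)|²=117]]
2. C_y = -2  [[A, B, C are collinear ⇒ 3x+2y-65=0] ∩ [|C−(17, 7)|²=117]]
   so C = (23, -2)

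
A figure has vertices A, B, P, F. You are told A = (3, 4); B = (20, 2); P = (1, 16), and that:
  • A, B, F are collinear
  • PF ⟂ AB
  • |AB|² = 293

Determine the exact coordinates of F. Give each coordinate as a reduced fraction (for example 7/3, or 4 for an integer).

1. F_x = -107/293  [[A, B, F are collinear ⇒ 2x+17y-74=0] ∩ [PF ⟂ AB ⇒ 17x-2y+15=0]]
2. F_y = 1288/293  [[A, B, F are collinear ⇒ 2x+17y-74=0] ∩ [PF ⟂ AB ⇒ 17x-2y+15=0]]
   so F = (-107/293, 1288/293)

F = (-107/293, 1288/293)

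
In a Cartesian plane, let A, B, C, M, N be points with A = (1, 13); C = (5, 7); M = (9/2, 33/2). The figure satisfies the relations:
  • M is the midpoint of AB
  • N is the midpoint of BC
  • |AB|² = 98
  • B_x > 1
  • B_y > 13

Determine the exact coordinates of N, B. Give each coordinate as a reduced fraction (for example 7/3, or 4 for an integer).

1. B_x = 8  [B = 2·M−A = 2·(9/2, 33/2)−(1, 13)]
2. B_y = 20  [B = 2·M−A = 2·(9/2, 33/2)−(1, 13)]
   so B = (8, 20)
3. N_x = 13/2  [2·N = B+C = (8, 20)+(5, 7)]
4. N_y = 27/2  [2·N = B+C = (8, 20)+(5, 7)]
   so N = (13/2, 27/2)

N = (13/2, 27/2)
B = (8, 20)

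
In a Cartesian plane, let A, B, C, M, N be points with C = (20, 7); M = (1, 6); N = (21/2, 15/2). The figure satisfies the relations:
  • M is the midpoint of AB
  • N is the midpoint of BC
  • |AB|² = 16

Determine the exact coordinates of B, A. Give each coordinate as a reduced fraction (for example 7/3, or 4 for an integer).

1. B_x = 1  [B = 2·N−C = 2·(21/2, 15/2)−(20, 7)]
2. B_y = 8  [B = 2·N−C = 2·(21/2, 15/2)−(20, 7)]
   so B = (1, 8)
3. A_x = 1  [A = 2·M−B = 2·(1, 6)−(1, 8)]
4. A_y = 4  [A = 2·M−B = 2·(1, 6)−(1, 8)]
   so A = (1, 4)

B = (1, 8)
A = (1, 4)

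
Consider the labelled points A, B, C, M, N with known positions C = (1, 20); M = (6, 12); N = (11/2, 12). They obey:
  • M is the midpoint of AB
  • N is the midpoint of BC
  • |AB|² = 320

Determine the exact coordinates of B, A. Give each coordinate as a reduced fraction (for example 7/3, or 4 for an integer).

B = (10, 4)
A = (2, 20)

1. B_x = 10  [B = 2·N−C = 2·(11/2, 12)−(1, 20)]
2. B_y = 4  [B = 2·N−C = 2·(11/2, 12)−(1, 20)]
   so B = (10, 4)
3. A_x = 2  [A = 2·M−B = 2·(6, 12)−(10, 4)]
4. A_y = 20  [A = 2·M−B = 2·(6, 12)−(10, 4)]
   so A = (2, 20)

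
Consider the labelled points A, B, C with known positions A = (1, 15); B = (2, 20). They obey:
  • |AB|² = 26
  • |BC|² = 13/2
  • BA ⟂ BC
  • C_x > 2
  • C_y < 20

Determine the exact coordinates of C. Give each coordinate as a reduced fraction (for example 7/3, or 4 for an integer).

1. C_x = 9/2  [[BA ⟂ BC ⇒ -1x-5y+102=0] ∩ [|C−(2, 20)|²=13/2]]
2. C_y = 39/2  [[BA ⟂ BC ⇒ -1x-5y+102=0] ∩ [|C−(2, 20)|²=13/2]]
   so C = (9/2, 39/2)

C = (9/2, 39/2)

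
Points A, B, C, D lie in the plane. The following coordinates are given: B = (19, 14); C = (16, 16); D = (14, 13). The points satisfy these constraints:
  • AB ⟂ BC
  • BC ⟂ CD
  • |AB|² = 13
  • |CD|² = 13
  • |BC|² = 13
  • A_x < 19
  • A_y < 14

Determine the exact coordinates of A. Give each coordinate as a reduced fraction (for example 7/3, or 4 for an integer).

1. A_x = 17  [[AB ⟂ BC ⇒ 3x-2y-29=0] ∩ [|A−(19, 14)|²=13]]
2. A_y = 11  [[AB ⟂ BC ⇒ 3x-2y-29=0] ∩ [|A−(19, 14)|²=13]]
   so A = (17, 11)

A = (17, 11)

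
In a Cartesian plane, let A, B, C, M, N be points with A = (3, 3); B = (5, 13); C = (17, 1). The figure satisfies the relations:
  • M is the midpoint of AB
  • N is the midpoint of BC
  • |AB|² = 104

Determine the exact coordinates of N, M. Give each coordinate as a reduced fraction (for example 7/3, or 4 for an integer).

1. M_x = 4  [2·M = A+B = (3, 3)+(5, 13)]
2. M_y = 8  [2·M = A+B = (3, 3)+(5, 13)]
   so M = (4, 8)
3. N_x = 11  [2·N = B+C = (5, 13)+(17, 1)]
4. N_y = 7  [2·N = B+C = (5, 13)+(17, 1)]
   so N = (11, 7)

N = (11, 7)
M = (4, 8)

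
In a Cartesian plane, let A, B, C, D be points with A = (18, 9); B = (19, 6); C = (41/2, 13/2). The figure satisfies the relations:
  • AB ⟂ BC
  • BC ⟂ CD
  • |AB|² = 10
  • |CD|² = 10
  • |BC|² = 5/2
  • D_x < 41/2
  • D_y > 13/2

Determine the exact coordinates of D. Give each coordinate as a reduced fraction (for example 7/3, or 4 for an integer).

D = (39/2, 19/2)

1. D_x = 39/2  [[BC ⟂ CD ⇒ 3/2x+1/2y-34=0] ∩ [|D−(41/2, 13/2)|²=10]]
2. D_y = 19/2  [[BC ⟂ CD ⇒ 3/2x+1/2y-34=0] ∩ [|D−(41/2, 13/2)|²=10]]
   so D = (39/2, 19/2)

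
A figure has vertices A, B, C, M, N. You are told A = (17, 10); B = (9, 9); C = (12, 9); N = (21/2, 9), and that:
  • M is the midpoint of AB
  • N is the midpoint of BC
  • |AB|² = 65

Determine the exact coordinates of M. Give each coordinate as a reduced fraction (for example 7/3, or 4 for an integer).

M = (13, 19/2)

1. M_x = 13  [2·M = A+B = (17, 10)+(9, 9)]
2. M_y = 19/2  [2·M = A+B = (17, 10)+(9, 9)]
   so M = (13, 19/2)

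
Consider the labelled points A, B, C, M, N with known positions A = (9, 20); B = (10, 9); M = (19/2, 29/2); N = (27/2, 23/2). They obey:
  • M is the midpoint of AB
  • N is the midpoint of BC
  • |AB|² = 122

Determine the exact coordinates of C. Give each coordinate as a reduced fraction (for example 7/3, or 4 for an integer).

1. C_x = 17  [C = 2·N−B = 2·(27/2, 23/2)−(10, 9)]
2. C_y = 14  [C = 2·N−B = 2·(27/2, 23/2)−(10, 9)]
   so C = (17, 14)

C = (17, 14)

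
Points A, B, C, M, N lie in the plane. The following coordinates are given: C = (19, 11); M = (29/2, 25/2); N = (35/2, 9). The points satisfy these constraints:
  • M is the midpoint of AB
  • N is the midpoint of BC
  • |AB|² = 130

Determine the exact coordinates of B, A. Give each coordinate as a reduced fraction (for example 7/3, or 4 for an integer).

1. B_x = 16  [B = 2·N−C = 2·(35/2, 9)−(19, 11)]
2. B_y = 7  [B = 2·N−C = 2·(35/2, 9)−(19, 11)]
   so B = (16, 7)
3. A_x = 13  [A = 2·M−B = 2·(29/2, 25/2)−(16, 7)]
4. A_y = 18  [A = 2·M−B = 2·(29/2, 25/2)−(16, 7)]
   so A = (13, 18)

B = (16, 7)
A = (13, 18)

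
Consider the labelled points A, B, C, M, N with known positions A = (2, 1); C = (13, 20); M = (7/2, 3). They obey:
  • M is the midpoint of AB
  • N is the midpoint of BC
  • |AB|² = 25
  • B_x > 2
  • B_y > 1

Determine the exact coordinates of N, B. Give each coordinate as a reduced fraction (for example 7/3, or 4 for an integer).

1. B_x = 5  [B = 2·M−A = 2·(7/2, 3)−(2, 1)]
2. B_y = 5  [B = 2·M−A = 2·(7/2, 3)−(2, 1)]
   so B = (5, 5)
3. N_x = 9  [2·N = B+C = (5, 5)+(13, 20)]
4. N_y = 25/2  [2·N = B+C = (5, 5)+(13, 20)]
   so N = (9, 25/2)

N = (9, 25/2)
B = (5, 5)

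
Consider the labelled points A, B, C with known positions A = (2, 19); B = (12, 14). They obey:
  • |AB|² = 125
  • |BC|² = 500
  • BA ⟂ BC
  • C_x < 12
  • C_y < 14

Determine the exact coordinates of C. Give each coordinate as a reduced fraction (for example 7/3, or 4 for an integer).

1. C_x = 2  [[BA ⟂ BC ⇒ -10x+5y+50=0] ∩ [|C−(12, 14)|²=500]]
2. C_y = -6  [[BA ⟂ BC ⇒ -10x+5y+50=0] ∩ [|C−(12, 14)|²=500]]
   so C = (2, -6)

C = (2, -6)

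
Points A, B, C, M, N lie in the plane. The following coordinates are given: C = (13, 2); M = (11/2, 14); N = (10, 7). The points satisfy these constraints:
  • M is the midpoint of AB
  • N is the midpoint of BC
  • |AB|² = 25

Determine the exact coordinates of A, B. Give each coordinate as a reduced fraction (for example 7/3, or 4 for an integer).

A = (4, 16)
B = (7, 12)

1. B_x = 7  [B = 2·N−C = 2·(10, 7)−(13, 2)]
2. B_y = 12  [B = 2·N−C = 2·(10, 7)−(13, 2)]
   so B = (7, 12)
3. A_x = 4  [A = 2·M−B = 2·(11/2, 14)−(7, 12)]
4. A_y = 16  [A = 2·M−B = 2·(11/2, 14)−(7, 12)]
   so A = (4, 16)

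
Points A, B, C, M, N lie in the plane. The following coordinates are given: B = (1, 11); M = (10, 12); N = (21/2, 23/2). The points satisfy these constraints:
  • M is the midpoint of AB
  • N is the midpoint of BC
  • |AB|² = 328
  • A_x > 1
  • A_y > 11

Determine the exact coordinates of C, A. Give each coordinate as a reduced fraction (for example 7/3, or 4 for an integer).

C = (20, 12)
A = (19, 13)

1. A_x = 19  [A = 2·M−B = 2·(10, 12)−(1, 11)]
2. A_y = 13  [A = 2·M−B = 2·(10, 12)−(1, 11)]
   so A = (19, 13)
3. C_x = 20  [C = 2·N−B = 2·(21/2, 23/2)−(1, 11)]
4. C_y = 12  [C = 2·N−B = 2·(21/2, 23/2)−(1, 11)]
   so C = (20, 12)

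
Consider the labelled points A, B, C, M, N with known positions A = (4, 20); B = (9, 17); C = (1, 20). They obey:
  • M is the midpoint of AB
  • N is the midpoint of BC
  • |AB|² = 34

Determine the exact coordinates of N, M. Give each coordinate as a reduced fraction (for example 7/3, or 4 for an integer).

N = (5, 37/2)
M = (13/2, 37/2)

1. M_x = 13/2  [2·M = A+B = (4, 20)+(9, 17)]
2. M_y = 37/2  [2·M = A+B = (4, 20)+(9, 17)]
   so M = (13/2, 37/2)
3. N_x = 5  [2·N = B+C = (9, 17)+(1, 20)]
4. N_y = 37/2  [2·N = B+C = (9, 17)+(1, 20)]
   so N = (5, 37/2)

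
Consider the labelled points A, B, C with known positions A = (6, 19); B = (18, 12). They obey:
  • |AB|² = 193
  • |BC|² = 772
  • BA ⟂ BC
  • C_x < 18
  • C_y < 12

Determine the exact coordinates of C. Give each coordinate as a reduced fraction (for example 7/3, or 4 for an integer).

C = (4, -12)

1. C_x = 4  [[BA ⟂ BC ⇒ -12x+7y+132=0] ∩ [|C−(18, 12)|²=772]]
2. C_y = -12  [[BA ⟂ BC ⇒ -12x+7y+132=0] ∩ [|C−(18, 12)|²=772]]
   so C = (4, -12)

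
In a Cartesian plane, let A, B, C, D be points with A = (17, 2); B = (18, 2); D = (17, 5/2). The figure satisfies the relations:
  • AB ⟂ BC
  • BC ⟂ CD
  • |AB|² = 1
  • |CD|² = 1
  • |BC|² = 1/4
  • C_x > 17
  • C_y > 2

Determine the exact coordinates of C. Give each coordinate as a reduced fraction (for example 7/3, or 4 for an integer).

1. C_x = 18  [[AB ⟂ BC ⇒ 1x-18=0] ∩ [|C−(17, 5/2)|²=1]]
2. C_y = 5/2  [[AB ⟂ BC ⇒ 1x-18=0] ∩ [|C−(17, 5/2)|²=1]]
   so C = (18, 5/2)

C = (18, 5/2)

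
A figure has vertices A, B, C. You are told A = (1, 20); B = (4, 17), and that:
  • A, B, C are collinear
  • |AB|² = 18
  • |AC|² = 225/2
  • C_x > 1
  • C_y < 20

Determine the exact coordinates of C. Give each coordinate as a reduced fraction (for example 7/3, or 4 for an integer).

C = (17/2, 25/2)

1. C_x = 17/2  [[A, B, C are collinear ⇒ 3x+3y-63=0] ∩ [|C−(1, 20)|²=225/2]]
2. C_y = 25/2  [[A, B, C are collinear ⇒ 3x+3y-63=0] ∩ [|C−(1, 20)|²=225/2]]
   so C = (17/2, 25/2)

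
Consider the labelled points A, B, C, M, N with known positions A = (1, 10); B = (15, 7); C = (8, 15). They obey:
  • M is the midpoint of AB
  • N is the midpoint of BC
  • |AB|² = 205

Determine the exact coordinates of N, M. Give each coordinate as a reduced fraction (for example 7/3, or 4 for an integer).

N = (23/2, 11)
M = (8, 17/2)

1. M_x = 8  [2·M = A+B = (1, 10)+(15, 7)]
2. M_y = 17/2  [2·M = A+B = (1, 10)+(15, 7)]
   so M = (8, 17/2)
3. N_x = 23/2  [2·N = B+C = (15, 7)+(8, 15)]
4. N_y = 11  [2·N = B+C = (15, 7)+(8, 15)]
   so N = (23/2, 11)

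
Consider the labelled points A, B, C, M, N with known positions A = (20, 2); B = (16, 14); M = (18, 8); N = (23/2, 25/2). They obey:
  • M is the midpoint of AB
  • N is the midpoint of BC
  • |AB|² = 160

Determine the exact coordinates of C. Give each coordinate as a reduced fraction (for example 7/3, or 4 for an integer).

1. C_x = 7  [C = 2·N−B = 2·(23/2, 25/2)−(16, 14)]
2. C_y = 11  [C = 2·N−B = 2·(23/2, 25/2)−(16, 14)]
   so C = (7, 11)

C = (7, 11)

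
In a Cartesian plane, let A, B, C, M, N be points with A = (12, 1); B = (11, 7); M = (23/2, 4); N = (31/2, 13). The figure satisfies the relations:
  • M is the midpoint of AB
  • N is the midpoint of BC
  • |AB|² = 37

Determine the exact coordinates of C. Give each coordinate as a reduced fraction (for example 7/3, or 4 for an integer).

1. C_x = 20  [C = 2·N−B = 2·(31/2, 13)−(11, 7)]
2. C_y = 19  [C = 2·N−B = 2·(31/2, 13)−(11, 7)]
   so C = (20, 19)

C = (20, 19)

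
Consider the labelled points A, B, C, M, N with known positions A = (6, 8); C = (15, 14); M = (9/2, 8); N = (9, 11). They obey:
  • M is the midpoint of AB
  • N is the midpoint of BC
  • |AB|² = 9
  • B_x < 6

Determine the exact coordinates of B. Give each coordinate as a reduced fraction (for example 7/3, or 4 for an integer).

B = (3, 8)

1. B_x = 3  [B = 2·M−A = 2·(9/2, 8)−(6, 8)]
2. B_y = 8  [B = 2·M−A = 2·(9/2, 8)−(6, 8)]
   so B = (3, 8)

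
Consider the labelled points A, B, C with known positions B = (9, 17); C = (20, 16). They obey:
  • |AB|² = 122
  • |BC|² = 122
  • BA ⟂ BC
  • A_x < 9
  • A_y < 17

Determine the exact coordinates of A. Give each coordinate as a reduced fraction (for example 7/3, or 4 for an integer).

1. A_x = 8  [[BA ⟂ BC ⇒ 11x-1y-82=0] ∩ [|A−(9, 17)|²=122]]
2. A_y = 6  [[BA ⟂ BC ⇒ 11x-1y-82=0] ∩ [|A−(9, 17)|²=122]]
   so A = (8, 6)

A = (8, 6)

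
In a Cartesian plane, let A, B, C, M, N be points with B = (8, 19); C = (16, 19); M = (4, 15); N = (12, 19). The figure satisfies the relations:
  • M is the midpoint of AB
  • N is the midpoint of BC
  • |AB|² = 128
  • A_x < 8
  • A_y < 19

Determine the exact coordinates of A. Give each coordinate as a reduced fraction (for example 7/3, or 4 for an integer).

A = (0, 11)

1. A_x = 0  [A = 2·M−B = 2·(4, 15)−(8, 19)]
2. A_y = 11  [A = 2·M−B = 2·(4, 15)−(8, 19)]
   so A = (0, 11)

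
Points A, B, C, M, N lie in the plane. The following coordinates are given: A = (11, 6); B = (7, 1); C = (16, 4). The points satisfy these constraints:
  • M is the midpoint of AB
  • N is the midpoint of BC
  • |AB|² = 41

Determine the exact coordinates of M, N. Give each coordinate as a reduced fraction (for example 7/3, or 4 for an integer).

1. M_x = 9  [2·M = A+B = (11, 6)+(7, 1)]
2. M_y = 7/2  [2·M = A+B = (11, 6)+(7, 1)]
   so M = (9, 7/2)
3. N_x = 23/2  [2·N = B+C = (7, 1)+(16, 4)]
4. N_y = 5/2  [2·N = B+C = (7, 1)+(16, 4)]
   so N = (23/2, 5/2)

M = (9, 7/2)
N = (23/2, 5/2)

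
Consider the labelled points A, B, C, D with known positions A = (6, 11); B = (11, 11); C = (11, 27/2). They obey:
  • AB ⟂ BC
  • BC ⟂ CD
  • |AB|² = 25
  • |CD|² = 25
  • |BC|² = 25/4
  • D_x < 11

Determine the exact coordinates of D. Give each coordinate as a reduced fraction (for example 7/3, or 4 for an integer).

D = (6, 27/2)

1. D_x = 6  [[BC ⟂ CD ⇒ 5/2y-135/4=0] ∩ [|D−(11, 27/2)|²=25]]
2. D_y = 27/2  [[BC ⟂ CD ⇒ 5/2y-135/4=0] ∩ [|D−(11, 27/2)|²=25]]
   so D = (6, 27/2)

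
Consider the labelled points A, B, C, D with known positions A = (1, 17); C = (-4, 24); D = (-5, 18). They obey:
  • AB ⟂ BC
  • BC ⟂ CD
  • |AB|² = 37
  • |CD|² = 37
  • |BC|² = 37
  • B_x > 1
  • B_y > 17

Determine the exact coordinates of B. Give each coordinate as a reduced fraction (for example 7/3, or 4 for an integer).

1. B_x = 2  [[BC ⟂ CD ⇒ 1x+6y-140=0] ∩ [|B−(1, 17)|²=37]]
2. B_y = 23  [[BC ⟂ CD ⇒ 1x+6y-140=0] ∩ [|B−(1, 17)|²=37]]
   so B = (2, 23)

B = (2, 23)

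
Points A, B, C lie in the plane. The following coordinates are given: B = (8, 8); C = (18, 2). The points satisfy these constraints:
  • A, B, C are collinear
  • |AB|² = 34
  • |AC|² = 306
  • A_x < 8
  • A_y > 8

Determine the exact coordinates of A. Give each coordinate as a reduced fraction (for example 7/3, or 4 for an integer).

1. A_x = 3  [[A, B, C are collinear ⇒ 6x+10y-128=0] ∩ [|A−(8, 8)|²=34]]
2. A_y = 11  [[A, B, C are collinear ⇒ 6x+10y-128=0] ∩ [|A−(8, 8)|²=34]]
   so A = (3, 11)

A = (3, 11)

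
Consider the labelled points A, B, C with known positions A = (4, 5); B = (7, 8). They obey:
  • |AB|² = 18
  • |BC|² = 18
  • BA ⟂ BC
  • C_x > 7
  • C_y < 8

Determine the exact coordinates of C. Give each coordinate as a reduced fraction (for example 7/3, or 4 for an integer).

C = (10, 5)

1. C_x = 10  [[BA ⟂ BC ⇒ -3x-3y+45=0] ∩ [|C−(7, 8)|²=18]]
2. C_y = 5  [[BA ⟂ BC ⇒ -3x-3y+45=0] ∩ [|C−(7, 8)|²=18]]
   so C = (10, 5)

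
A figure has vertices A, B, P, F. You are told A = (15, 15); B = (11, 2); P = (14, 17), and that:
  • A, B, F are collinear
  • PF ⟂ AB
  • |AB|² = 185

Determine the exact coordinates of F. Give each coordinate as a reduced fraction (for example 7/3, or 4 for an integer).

F = (2863/185, 3061/185)

1. F_x = 2863/185  [[A, B, F are collinear ⇒ 13x-4y-135=0] ∩ [PF ⟂ AB ⇒ -4x-13y+277=0]]
2. F_y = 3061/185  [[A, B, F are collinear ⇒ 13x-4y-135=0] ∩ [PF ⟂ AB ⇒ -4x-13y+277=0]]
   so F = (2863/185, 3061/185)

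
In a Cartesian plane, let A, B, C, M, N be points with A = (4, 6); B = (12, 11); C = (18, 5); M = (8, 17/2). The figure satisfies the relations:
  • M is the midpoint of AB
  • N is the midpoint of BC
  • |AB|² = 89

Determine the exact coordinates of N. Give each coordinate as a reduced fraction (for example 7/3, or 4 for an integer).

1. N_x = 15  [2·N = B+C = (12, 11)+(18, 5)]
2. N_y = 8  [2·N = B+C = (12, 11)+(18, 5)]
   so N = (15, 8)

N = (15, 8)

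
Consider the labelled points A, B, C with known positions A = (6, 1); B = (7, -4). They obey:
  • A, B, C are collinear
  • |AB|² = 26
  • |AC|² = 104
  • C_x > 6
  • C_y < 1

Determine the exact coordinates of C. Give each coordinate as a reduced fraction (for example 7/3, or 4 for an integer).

1. C_x = 8  [[A, B, C are collinear ⇒ 5x+1y-31=0] ∩ [|C−(6, 1)|²=104]]
2. C_y = -9  [[A, B, C are collinear ⇒ 5x+1y-31=0] ∩ [|C−(6, 1)|²=104]]
   so C = (8, -9)

C = (8, -9)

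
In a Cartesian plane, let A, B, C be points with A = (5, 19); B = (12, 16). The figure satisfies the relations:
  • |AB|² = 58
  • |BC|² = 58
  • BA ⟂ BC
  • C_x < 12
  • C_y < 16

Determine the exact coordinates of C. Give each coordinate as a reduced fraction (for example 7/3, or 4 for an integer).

C = (9, 9)

1. C_x = 9  [[BA ⟂ BC ⇒ -7x+3y+36=0] ∩ [|C−(12, 16)|²=58]]
2. C_y = 9  [[BA ⟂ BC ⇒ -7x+3y+36=0] ∩ [|C−(12, 16)|²=58]]
   so C = (9, 9)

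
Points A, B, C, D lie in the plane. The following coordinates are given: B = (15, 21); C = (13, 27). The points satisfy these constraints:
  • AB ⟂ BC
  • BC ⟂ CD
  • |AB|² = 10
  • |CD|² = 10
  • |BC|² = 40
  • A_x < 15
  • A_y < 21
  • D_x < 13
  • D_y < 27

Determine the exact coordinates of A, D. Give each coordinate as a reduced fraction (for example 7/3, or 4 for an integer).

1. A_x = 12  [[AB ⟂ BC ⇒ 2x-6y+96=0] ∩ [|A−(15, 21)|²=10]]
2. A_y = 20  [[AB ⟂ BC ⇒ 2x-6y+96=0] ∩ [|A−(15, 21)|²=10]]
   so A = (12, 20)
3. D_x = 10  [[BC ⟂ CD ⇒ -2x+6y-136=0] ∩ [|D−(13, 27)|²=10]]
4. D_y = 26  [[BC ⟂ CD ⇒ -2x+6y-136=0] ∩ [|D−(13, 27)|²=10]]
   so D = (10, 26)

A = (12, 20)
D = (10, 26)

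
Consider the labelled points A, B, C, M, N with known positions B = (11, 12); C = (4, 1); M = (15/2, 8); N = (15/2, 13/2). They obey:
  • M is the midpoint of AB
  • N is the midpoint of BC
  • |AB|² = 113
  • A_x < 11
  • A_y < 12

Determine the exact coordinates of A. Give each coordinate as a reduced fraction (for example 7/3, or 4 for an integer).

A = (4, 4)

1. A_x = 4  [A = 2·M−B = 2·(15/2, 8)−(11, 12)]
2. A_y = 4  [A = 2·M−B = 2·(15/2, 8)−(11, 12)]
   so A = (4, 4)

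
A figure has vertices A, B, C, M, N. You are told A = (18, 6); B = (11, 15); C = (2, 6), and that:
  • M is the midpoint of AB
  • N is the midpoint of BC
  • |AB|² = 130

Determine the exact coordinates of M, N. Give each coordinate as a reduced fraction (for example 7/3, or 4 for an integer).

M = (29/2, 21/2)
N = (13/2, 21/2)

1. M_x = 29/2  [2·M = A+B = (18, 6)+(11, 15)]
2. M_y = 21/2  [2·M = A+B = (18, 6)+(11, 15)]
   so M = (29/2, 21/2)
3. N_x = 13/2  [2·N = B+C = (11, 15)+(2, 6)]
4. N_y = 21/2  [2·N = B+C = (11, 15)+(2, 6)]
   so N = (13/2, 21/2)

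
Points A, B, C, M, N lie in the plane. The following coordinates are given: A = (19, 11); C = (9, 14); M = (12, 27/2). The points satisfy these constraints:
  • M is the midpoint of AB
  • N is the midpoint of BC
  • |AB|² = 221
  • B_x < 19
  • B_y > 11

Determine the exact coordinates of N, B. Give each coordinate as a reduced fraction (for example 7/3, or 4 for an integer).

N = (7, 15)
B = (5, 16)

1. B_x = 5  [B = 2·M−A = 2·(12, 27/2)−(19, 11)]
2. B_y = 16  [B = 2·M−A = 2·(12, 27/2)−(19, 11)]
   so B = (5, 16)
3. N_x = 7  [2·N = B+C = (5, 16)+(9, 14)]
4. N_y = 15  [2·N = B+C = (5, 16)+(9, 14)]
   so N = (7, 15)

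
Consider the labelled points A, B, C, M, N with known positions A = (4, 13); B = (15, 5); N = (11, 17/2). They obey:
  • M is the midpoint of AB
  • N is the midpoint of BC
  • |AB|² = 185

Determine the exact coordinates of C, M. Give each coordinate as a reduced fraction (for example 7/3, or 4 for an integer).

1. M_x = 19/2  [2·M = A+B = (4, 13)+(15, 5)]
2. M_y = 9  [2·M = A+B = (4, 13)+(15, 5)]
   so M = (19/2, 9)
3. C_x = 7  [C = 2·N−B = 2·(11, 17/2)−(15, 5)]
4. C_y = 12  [C = 2·N−B = 2·(11, 17/2)−(15, 5)]
   so C = (7, 12)

C = (7, 12)
M = (19/2, 9)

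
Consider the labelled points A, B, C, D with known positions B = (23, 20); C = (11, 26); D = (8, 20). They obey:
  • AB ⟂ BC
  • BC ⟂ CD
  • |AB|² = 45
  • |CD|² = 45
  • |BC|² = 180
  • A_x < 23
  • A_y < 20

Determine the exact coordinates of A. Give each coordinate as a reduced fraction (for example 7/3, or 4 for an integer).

A = (20, 14)

1. A_x = 20  [[AB ⟂ BC ⇒ 12x-6y-156=0] ∩ [|A−(23, 20)|²=45]]
2. A_y = 14  [[AB ⟂ BC ⇒ 12x-6y-156=0] ∩ [|A−(23, 20)|²=45]]
   so A = (20, 14)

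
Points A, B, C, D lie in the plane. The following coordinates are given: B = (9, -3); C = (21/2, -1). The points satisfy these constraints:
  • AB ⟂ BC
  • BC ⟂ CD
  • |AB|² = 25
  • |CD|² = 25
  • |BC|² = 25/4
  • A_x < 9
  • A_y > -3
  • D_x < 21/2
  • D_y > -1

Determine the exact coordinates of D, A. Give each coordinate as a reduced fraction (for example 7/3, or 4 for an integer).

1. D_x = 13/2  [[BC ⟂ CD ⇒ 3/2x+2y-55/4=0] ∩ [|D−(21/2, -1)|²=25]]
2. D_y = 2  [[BC ⟂ CD ⇒ 3/2x+2y-55/4=0] ∩ [|D−(21/2, -1)|²=25]]
   so D = (13/2, 2)
3. A_x = 5  [[AB ⟂ BC ⇒ -3/2x-2y+15/2=0] ∩ [|A−(9, -3)|²=25]]
4. A_y = 0  [[AB ⟂ BC ⇒ -3/2x-2y+15/2=0] ∩ [|A−(9, -3)|²=25]]
   so A = (5, 0)

D = (13/2, 2)
A = (5, 0)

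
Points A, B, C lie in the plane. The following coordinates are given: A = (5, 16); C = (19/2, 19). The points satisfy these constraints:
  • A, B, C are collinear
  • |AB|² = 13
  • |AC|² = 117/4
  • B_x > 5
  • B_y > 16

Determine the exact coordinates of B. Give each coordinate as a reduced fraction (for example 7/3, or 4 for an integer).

1. B_x = 8  [[A, B, C are collinear ⇒ 3x-9/2y+57=0] ∩ [|B−(5, 16)|²=13]]
2. B_y = 18  [[A, B, C are collinear ⇒ 3x-9/2y+57=0] ∩ [|B−(5, 16)|²=13]]
   so B = (8, 18)

B = (8, 18)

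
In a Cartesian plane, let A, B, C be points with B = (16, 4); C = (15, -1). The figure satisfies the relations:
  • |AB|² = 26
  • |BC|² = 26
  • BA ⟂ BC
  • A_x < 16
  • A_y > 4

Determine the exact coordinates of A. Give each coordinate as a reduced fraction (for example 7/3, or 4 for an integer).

A = (11, 5)

1. A_x = 11  [[BA ⟂ BC ⇒ -1x-5y+36=0] ∩ [|A−(16, 4)|²=26]]
2. A_y = 5  [[BA ⟂ BC ⇒ -1x-5y+36=0] ∩ [|A−(16, 4)|²=26]]
   so A = (11, 5)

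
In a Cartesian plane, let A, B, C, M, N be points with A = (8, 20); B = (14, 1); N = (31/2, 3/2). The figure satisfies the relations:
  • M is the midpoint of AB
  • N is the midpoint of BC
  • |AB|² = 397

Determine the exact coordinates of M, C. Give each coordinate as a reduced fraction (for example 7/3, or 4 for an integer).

1. M_x = 11  [2·M = A+B = (8, 20)+(14, 1)]
2. M_y = 21/2  [2·M = A+B = (8, 20)+(14, 1)]
   so M = (11, 21/2)
3. C_x = 17  [C = 2·N−B = 2·(31/2, 3/2)−(14, 1)]
4. C_y = 2  [C = 2·N−B = 2·(31/2, 3/2)−(14, 1)]
   so C = (17, 2)

M = (11, 21/2)
C = (17, 2)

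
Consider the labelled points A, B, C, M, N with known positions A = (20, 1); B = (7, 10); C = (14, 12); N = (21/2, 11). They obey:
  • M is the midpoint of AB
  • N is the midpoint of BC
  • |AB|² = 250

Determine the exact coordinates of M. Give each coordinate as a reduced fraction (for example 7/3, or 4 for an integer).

1. M_x = 27/2  [2·M = A+B = (20, 1)+(7, 10)]
2. M_y = 11/2  [2·M = A+B = (20, 1)+(7, 10)]
   so M = (27/2, 11/2)

M = (27/2, 11/2)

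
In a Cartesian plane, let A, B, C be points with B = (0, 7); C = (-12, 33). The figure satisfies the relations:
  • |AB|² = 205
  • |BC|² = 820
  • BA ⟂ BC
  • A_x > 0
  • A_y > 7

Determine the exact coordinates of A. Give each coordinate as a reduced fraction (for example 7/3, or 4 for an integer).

A = (13, 13)

1. A_x = 13  [[BA ⟂ BC ⇒ -12x+26y-182=0] ∩ [|A−(0, 7)|²=205]]
2. A_y = 13  [[BA ⟂ BC ⇒ -12x+26y-182=0] ∩ [|A−(0, 7)|²=205]]
   so A = (13, 13)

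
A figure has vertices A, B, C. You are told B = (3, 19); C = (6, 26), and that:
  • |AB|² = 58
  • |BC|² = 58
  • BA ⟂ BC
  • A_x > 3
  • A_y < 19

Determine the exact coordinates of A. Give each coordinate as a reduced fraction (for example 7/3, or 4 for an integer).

1. A_x = 10  [[BA ⟂ BC ⇒ 3x+7y-142=0] ∩ [|A−(3, 19)|²=58]]
2. A_y = 16  [[BA ⟂ BC ⇒ 3x+7y-142=0] ∩ [|A−(3, 19)|²=58]]
   so A = (10, 16)

A = (10, 16)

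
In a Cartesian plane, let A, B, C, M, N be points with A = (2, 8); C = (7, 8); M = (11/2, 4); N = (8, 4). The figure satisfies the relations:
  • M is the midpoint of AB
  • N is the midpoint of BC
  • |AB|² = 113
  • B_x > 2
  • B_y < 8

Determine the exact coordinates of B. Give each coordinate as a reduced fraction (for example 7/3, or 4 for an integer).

1. B_x = 9  [B = 2·M−A = 2·(11/2, 4)−(2, 8)]
2. B_y = 0  [B = 2·M−A = 2·(11/2, 4)−(2, 8)]
   so B = (9, 0)

B = (9, 0)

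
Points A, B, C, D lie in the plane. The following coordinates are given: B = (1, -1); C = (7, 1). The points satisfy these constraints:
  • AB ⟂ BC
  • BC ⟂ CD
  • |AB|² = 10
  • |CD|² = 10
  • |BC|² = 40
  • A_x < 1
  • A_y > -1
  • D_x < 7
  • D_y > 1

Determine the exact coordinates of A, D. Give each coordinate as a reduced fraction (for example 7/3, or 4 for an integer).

A = (0, 2)
D = (6, 4)

1. A_x = 0  [[AB ⟂ BC ⇒ -6x-2y+4=0] ∩ [|A−(1, -1)|²=10]]
2. A_y = 2  [[AB ⟂ BC ⇒ -6x-2y+4=0] ∩ [|A−(1, -1)|²=10]]
   so A = (0, 2)
3. D_x = 6  [[BC ⟂ CD ⇒ 6x+2y-44=0] ∩ [|D−(7, 1)|²=10]]
4. D_y = 4  [[BC ⟂ CD ⇒ 6x+2y-44=0] ∩ [|D−(7, 1)|²=10]]
   so D = (6, 4)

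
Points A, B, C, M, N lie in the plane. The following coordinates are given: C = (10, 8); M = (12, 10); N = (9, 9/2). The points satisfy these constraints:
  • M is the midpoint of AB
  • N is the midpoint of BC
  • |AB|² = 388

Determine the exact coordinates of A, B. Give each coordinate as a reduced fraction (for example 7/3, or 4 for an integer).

A = (16, 19)
B = (8, 1)

1. B_x = 8  [B = 2·N−C = 2·(9, 9/2)−(10, 8)]
2. B_y = 1  [B = 2·N−C = 2·(9, 9/2)−(10, 8)]
   so B = (8, 1)
3. A_x = 16  [A = 2·M−B = 2·(12, 10)−(8, 1)]
4. A_y = 19  [A = 2·M−B = 2·(12, 10)−(8, 1)]
   so A = (16, 19)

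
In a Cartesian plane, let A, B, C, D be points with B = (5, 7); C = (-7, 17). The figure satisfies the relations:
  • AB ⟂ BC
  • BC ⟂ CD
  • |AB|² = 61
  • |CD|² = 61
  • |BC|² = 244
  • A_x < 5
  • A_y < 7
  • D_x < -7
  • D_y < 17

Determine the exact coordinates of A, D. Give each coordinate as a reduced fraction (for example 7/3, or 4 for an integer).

A = (0, 1)
D = (-12, 11)

1. A_x = 0  [[AB ⟂ BC ⇒ 12x-10y+10=0] ∩ [|A−(5, 7)|²=61]]
2. A_y = 1  [[AB ⟂ BC ⇒ 12x-10y+10=0] ∩ [|A−(5, 7)|²=61]]
   so A = (0, 1)
3. D_x = -12  [[BC ⟂ CD ⇒ -12x+10y-254=0] ∩ [|D−(-7, 17)|²=61]]
4. D_y = 11  [[BC ⟂ CD ⇒ -12x+10y-254=0] ∩ [|D−(-7, 17)|²=61]]
   so D = (-12, 11)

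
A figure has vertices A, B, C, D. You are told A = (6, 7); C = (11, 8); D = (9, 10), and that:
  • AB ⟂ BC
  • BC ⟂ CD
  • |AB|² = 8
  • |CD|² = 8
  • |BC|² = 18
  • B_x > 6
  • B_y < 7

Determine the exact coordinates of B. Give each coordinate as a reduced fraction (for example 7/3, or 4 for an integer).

1. B_x = 8  [[BC ⟂ CD ⇒ 2x-2y-6=0] ∩ [|B−(6, 7)|²=8]]
2. B_y = 5  [[BC ⟂ CD ⇒ 2x-2y-6=0] ∩ [|B−(6, 7)|²=8]]
   so B = (8, 5)

B = (8, 5)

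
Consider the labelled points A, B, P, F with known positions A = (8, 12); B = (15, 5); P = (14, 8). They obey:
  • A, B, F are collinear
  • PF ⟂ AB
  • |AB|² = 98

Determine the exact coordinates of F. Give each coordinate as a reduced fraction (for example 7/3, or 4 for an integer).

1. F_x = 13  [[A, B, F are collinear ⇒ 7x+7y-140=0] ∩ [PF ⟂ AB ⇒ 7x-7y-42=0]]
2. F_y = 7  [[A, B, F are collinear ⇒ 7x+7y-140=0] ∩ [PF ⟂ AB ⇒ 7x-7y-42=0]]
   so F = (13, 7)

F = (13, 7)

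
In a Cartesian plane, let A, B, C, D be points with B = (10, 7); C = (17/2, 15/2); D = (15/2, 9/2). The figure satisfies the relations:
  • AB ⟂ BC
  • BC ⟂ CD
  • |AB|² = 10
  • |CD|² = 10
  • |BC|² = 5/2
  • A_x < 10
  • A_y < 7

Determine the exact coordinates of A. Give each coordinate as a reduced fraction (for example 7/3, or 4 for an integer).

A = (9, 4)

1. A_x = 9  [[AB ⟂ BC ⇒ 3/2x-1/2y-23/2=0] ∩ [|A−(10, 7)|²=10]]
2. A_y = 4  [[AB ⟂ BC ⇒ 3/2x-1/2y-23/2=0] ∩ [|A−(10, 7)|²=10]]
   so A = (9, 4)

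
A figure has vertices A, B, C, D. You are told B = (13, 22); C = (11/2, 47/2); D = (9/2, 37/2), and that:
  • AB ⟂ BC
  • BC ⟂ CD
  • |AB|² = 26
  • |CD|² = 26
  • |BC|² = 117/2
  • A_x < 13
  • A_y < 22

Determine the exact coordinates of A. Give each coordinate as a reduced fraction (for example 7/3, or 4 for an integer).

A = (12, 17)

1. A_x = 12  [[AB ⟂ BC ⇒ 15/2x-3/2y-129/2=0] ∩ [|A−(13, 22)|²=26]]
2. A_y = 17  [[AB ⟂ BC ⇒ 15/2x-3/2y-129/2=0] ∩ [|A−(13, 22)|²=26]]
   so A = (12, 17)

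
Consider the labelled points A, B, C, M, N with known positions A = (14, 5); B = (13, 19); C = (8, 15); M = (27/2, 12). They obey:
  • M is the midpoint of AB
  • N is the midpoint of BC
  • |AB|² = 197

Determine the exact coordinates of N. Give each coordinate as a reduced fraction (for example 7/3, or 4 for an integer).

N = (21/2, 17)

1. N_x = 21/2  [2·N = B+C = (13, 19)+(8, 15)]
2. N_y = 17  [2·N = B+C = (13, 19)+(8, 15)]
   so N = (21/2, 17)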